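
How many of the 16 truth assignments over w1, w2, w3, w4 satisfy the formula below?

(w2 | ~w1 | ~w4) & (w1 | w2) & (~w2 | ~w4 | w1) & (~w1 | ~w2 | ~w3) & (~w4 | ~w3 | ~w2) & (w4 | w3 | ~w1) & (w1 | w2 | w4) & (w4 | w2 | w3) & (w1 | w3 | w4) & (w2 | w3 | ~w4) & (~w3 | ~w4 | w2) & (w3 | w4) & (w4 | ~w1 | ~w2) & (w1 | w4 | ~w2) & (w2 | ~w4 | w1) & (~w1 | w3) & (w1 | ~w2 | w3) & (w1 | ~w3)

1

There are 2^4 = 16 truth assignments over (w1, w2, w3, w4).
Check each against the 18 clauses (columns in the order w1, w2, w3, w4):
  F F F F  ✗ fails (w1 | w2)
  F F F T  ✗ fails (w1 | w2)
  F F T F  ✗ fails (w1 | w2)
  F F T T  ✗ fails (w1 | w2)
  F T F F  ✗ fails (w1 | w3 | w4)
  F T F T  ✗ fails (~w2 | ~w4 | w1)
  F T T F  ✗ fails (w1 | w4 | ~w2)
  F T T T  ✗ fails (~w2 | ~w4 | w1)
  T F F F  ✗ fails (w4 | w3 | ~w1)
  T F F T  ✗ fails (w2 | ~w1 | ~w4)
  T F T F  ✓ satisfies all
  T F T T  ✗ fails (w2 | ~w1 | ~w4)
  T T F F  ✗ fails (w4 | w3 | ~w1)
  T T F T  ✗ fails (~w1 | w3)
  T T T F  ✗ fails (~w1 | ~w2 | ~w3)
  T T T T  ✗ fails (~w1 | ~w2 | ~w3)
1 of the 16 rows is a model.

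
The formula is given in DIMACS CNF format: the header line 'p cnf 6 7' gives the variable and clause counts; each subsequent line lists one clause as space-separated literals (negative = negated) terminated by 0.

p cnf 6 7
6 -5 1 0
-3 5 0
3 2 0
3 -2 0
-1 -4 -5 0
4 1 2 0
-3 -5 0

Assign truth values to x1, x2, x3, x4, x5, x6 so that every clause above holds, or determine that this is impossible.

UNSATISFIABLE

Case x3 = False:
From the singleton clause (x2), x2 = True.
Now (¬x2) is unsatisfied and unit — conflict.
Backtrack on x3: now try x3 = True.
From the singleton clause (x5), x5 = True.
Now (¬x5) is unsatisfied and unit — conflict.
Either choice for x3 ends in contradiction.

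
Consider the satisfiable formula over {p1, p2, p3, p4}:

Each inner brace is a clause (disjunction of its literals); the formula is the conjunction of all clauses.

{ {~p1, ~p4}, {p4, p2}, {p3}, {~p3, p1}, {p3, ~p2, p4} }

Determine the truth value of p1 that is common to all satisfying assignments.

True

Suppose p1 = 0.
Unit clause (p3) forces p3 = 1.
Now (~p3) is unsatisfied and unit — conflict.
So every satisfying assignment has p1 = True.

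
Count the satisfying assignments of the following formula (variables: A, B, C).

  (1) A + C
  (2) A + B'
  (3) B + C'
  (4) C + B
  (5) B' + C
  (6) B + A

There are 2^3 = 8 truth assignments over (A, B, C).
Split on A. With A = 1, the clauses containing A are satisfied and A' drops from the rest; 1 of the 2^2 = 4 assignments to the other variables satisfy what remains.
With A = 0, by the same count on the reduced clause set, 0 assignments work.
Total: 1 + 0 = 1.

1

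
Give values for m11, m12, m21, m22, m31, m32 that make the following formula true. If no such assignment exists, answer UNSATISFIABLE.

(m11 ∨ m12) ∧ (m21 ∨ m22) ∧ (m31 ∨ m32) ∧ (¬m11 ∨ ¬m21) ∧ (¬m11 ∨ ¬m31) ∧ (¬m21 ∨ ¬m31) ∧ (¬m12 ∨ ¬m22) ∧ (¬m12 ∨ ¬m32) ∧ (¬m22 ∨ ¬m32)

UNSATISFIABLE

Case m11 = True:
Unit clause (¬m21) forces m21 = False.
Unit clause (m22) forces m22 = True.
Unit clause (¬m31) forces m31 = False.
Unit clause (m32) forces m32 = True.
That conflicts with the unit clause (¬m32).
Backtrack on m11: now try m11 = False.
Unit clause (m12) forces m12 = True.
Unit clause (¬m22) forces m22 = False.
Unit clause (m21) forces m21 = True.
Unit clause (¬m31) forces m31 = False.
Unit clause (m32) forces m32 = True.
That conflicts with the unit clause (¬m32).
Either choice for m11 ends in contradiction.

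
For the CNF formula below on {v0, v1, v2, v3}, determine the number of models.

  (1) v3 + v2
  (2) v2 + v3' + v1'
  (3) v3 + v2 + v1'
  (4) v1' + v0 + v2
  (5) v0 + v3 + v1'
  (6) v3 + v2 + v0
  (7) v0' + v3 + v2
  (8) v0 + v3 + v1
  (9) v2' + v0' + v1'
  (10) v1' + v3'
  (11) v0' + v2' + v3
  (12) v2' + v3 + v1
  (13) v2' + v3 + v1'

4

There are 2^4 = 16 truth assignments over (v0, v1, v2, v3).
Check each against the 13 clauses (columns in the order v0, v1, v2, v3):
  F F F F  ✗ fails (v3 + v2)
  F F F T  ✓ satisfies all
  F F T F  ✗ fails (v0 + v3 + v1)
  F F T T  ✓ satisfies all
  F T F F  ✗ fails (v3 + v2)
  F T F T  ✗ fails (v2 + v3' + v1')
  F T T F  ✗ fails (v0 + v3 + v1')
  F T T T  ✗ fails (v1' + v3')
  T F F F  ✗ fails (v3 + v2)
  T F F T  ✓ satisfies all
  T F T F  ✗ fails (v0' + v2' + v3)
  T F T T  ✓ satisfies all
  T T F F  ✗ fails (v3 + v2)
  T T F T  ✗ fails (v2 + v3' + v1')
  T T T F  ✗ fails (v2' + v0' + v1')
  T T T T  ✗ fails (v2' + v0' + v1')
4 of the 16 rows are models.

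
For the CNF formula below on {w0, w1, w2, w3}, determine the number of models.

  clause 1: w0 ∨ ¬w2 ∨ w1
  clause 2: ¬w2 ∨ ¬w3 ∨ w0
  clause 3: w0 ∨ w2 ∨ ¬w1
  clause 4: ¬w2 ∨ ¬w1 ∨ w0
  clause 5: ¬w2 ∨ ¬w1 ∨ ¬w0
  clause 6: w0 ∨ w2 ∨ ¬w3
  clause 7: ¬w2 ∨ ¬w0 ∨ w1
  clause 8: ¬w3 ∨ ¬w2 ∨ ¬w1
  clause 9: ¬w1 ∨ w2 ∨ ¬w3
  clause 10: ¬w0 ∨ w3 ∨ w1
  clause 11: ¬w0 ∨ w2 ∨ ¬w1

2

There are 2^4 = 16 truth assignments over (w0, w1, w2, w3).
Check each against the 11 clauses (columns in the order w0, w1, w2, w3):
  F F F F  ✓ satisfies all
  F F F T  ✗ fails (w0 ∨ w2 ∨ ¬w3)
  F F T F  ✗ fails (w0 ∨ ¬w2 ∨ w1)
  F F T T  ✗ fails (w0 ∨ ¬w2 ∨ w1)
  F T F F  ✗ fails (w0 ∨ w2 ∨ ¬w1)
  F T F T  ✗ fails (w0 ∨ w2 ∨ ¬w1)
  F T T F  ✗ fails (¬w2 ∨ ¬w1 ∨ w0)
  F T T T  ✗ fails (¬w2 ∨ ¬w3 ∨ w0)
  T F F F  ✗ fails (¬w0 ∨ w3 ∨ w1)
  T F F T  ✓ satisfies all
  T F T F  ✗ fails (¬w2 ∨ ¬w0 ∨ w1)
  T F T T  ✗ fails (¬w2 ∨ ¬w0 ∨ w1)
  T T F F  ✗ fails (¬w0 ∨ w2 ∨ ¬w1)
  T T F T  ✗ fails (¬w1 ∨ w2 ∨ ¬w3)
  T T T F  ✗ fails (¬w2 ∨ ¬w1 ∨ ¬w0)
  T T T T  ✗ fails (¬w2 ∨ ¬w1 ∨ ¬w0)
2 of the 16 rows are models.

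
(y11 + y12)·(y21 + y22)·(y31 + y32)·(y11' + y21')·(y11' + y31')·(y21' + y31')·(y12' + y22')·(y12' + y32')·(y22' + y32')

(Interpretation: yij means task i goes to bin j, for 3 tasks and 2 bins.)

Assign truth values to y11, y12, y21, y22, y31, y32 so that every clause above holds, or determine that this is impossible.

UNSATISFIABLE

Suppose y11 = 1.
(y21') alone gives y21 = 0.
(y22) alone gives y22 = 1.
(y31') alone gives y31 = 0.
(y32) alone gives y32 = 1.
Now (y32') is unsatisfied and unit — conflict.
So y11 must be the other value — set y11 = 0.
(y12) alone gives y12 = 1.
(y22') alone gives y22 = 0.
(y21) alone gives y21 = 1.
(y31') alone gives y31 = 0.
(y32) alone gives y32 = 1.
Now (y32') is unsatisfied and unit — conflict.
Neither y11 = 1 nor y11 = 0 works.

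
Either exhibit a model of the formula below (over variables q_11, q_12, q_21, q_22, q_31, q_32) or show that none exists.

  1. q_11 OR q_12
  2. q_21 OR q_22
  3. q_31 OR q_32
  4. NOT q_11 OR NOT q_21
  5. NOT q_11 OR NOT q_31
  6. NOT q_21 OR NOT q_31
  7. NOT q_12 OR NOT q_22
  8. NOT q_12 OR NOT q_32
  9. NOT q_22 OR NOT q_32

Branch on q_11: set q_11 = true.
The clause (NOT q_21) is unit, so q_21 = false.
The clause (q_22) is unit, so q_22 = true.
The clause (NOT q_31) is unit, so q_31 = false.
The clause (q_32) is unit, so q_32 = true.
But (NOT q_32) is also a unit clause — contradiction.
That branch fails; take q_11 = false instead.
The clause (q_12) is unit, so q_12 = true.
The clause (NOT q_22) is unit, so q_22 = false.
The clause (q_21) is unit, so q_21 = true.
The clause (NOT q_31) is unit, so q_31 = false.
The clause (q_32) is unit, so q_32 = true.
But (NOT q_32) is also a unit clause — contradiction.
Either choice for q_11 ends in contradiction.

UNSATISFIABLE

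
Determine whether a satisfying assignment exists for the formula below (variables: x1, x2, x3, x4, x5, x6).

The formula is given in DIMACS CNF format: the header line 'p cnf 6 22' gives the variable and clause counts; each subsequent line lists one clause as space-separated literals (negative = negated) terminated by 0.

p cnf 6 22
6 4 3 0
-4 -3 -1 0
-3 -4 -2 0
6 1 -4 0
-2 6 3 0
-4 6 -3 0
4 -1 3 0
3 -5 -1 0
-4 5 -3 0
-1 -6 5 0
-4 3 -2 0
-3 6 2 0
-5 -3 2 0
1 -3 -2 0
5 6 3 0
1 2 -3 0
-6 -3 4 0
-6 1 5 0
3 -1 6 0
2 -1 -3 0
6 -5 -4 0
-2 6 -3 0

Branch on x6: set x6 = True.
Branch on x1: set x1 = False.
(x5) alone gives x5 = True.
Branch on x3: set x3 = False.
Branch on x4: set x4 = False.
No clause remains; x2 is free.
A satisfying assignment: x1=False; x2=False; x3=False; x4=False; x5=True; x6=True.

Yes, satisfiable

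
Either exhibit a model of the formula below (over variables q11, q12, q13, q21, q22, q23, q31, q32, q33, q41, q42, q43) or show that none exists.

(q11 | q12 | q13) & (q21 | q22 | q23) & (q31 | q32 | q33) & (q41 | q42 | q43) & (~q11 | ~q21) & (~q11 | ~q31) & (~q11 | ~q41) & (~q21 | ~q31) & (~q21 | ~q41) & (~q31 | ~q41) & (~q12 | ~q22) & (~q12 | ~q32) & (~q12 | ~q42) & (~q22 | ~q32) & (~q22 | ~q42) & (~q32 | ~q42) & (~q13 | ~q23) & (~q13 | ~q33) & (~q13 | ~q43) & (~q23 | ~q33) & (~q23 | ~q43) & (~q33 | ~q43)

Suppose q11 = 0.
Suppose q12 = 1.
From the singleton clause (~q22), q22 = 0.
From the singleton clause (~q32), q32 = 0.
From the singleton clause (~q42), q42 = 0.
Suppose q21 = 1.
From the singleton clause (~q31), q31 = 0.
From the singleton clause (q33), q33 = 1.
From the singleton clause (~q41), q41 = 0.
From the singleton clause (q43), q43 = 1.
Now (~q43) is unsatisfied and unit — conflict.
Undo q21 and try q21 = 0.
From the singleton clause (q23), q23 = 1.
From the singleton clause (~q13), q13 = 0.
From the singleton clause (~q33), q33 = 0.
From the singleton clause (q31), q31 = 1.
From the singleton clause (~q41), q41 = 0.
From the singleton clause (q43), q43 = 1.
Now (~q43) is unsatisfied and unit — conflict.
Neither q21 = 1 nor q21 = 0 works.
Undo q12 and try q12 = 0.
From the singleton clause (q13), q13 = 1.
From the singleton clause (~q23), q23 = 0.
From the singleton clause (~q33), q33 = 0.
From the singleton clause (~q43), q43 = 0.
Suppose q21 = 1.
From the singleton clause (~q31), q31 = 0.
From the singleton clause (q32), q32 = 1.
From the singleton clause (~q41), q41 = 0.
From the singleton clause (q42), q42 = 1.
Now (~q42) is unsatisfied and unit — conflict.
Undo q21 and try q21 = 0.
From the singleton clause (q22), q22 = 1.
From the singleton clause (~q32), q32 = 0.
From the singleton clause (q31), q31 = 1.
From the singleton clause (~q41), q41 = 0.
From the singleton clause (q42), q42 = 1.
Now (~q42) is unsatisfied and unit — conflict.
Neither q21 = 1 nor q21 = 0 works.
Neither q12 = 1 nor q12 = 0 works.
Undo q11 and try q11 = 1.
From the singleton clause (~q21), q21 = 0.
From the singleton clause (~q31), q31 = 0.
From the singleton clause (~q41), q41 = 0.
Suppose q22 = 1.
From the singleton clause (~q12), q12 = 0.
From the singleton clause (~q32), q32 = 0.
From the singleton clause (q33), q33 = 1.
From the singleton clause (~q42), q42 = 0.
From the singleton clause (q43), q43 = 1.
Now (~q43) is unsatisfied and unit — conflict.
Undo q22 and try q22 = 0.
From the singleton clause (q23), q23 = 1.
From the singleton clause (~q13), q13 = 0.
From the singleton clause (~q33), q33 = 0.
From the singleton clause (q32), q32 = 1.
From the singleton clause (~q12), q12 = 0.
From the singleton clause (~q42), q42 = 0.
From the singleton clause (q43), q43 = 1.
Now (~q43) is unsatisfied and unit — conflict.
Neither q22 = 1 nor q22 = 0 works.
Neither q11 = 1 nor q11 = 0 works.

UNSATISFIABLE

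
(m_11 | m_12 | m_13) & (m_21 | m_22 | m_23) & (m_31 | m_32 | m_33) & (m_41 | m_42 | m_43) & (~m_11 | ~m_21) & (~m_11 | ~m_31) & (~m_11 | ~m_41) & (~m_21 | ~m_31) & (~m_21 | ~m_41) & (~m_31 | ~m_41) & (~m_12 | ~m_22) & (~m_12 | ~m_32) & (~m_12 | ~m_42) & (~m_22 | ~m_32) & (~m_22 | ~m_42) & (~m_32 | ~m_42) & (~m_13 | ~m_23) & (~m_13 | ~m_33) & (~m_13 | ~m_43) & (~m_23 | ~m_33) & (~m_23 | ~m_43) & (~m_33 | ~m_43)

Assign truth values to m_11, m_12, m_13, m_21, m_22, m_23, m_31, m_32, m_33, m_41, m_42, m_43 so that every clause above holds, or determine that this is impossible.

UNSATISFIABLE

Suppose m_11 = 0.
Suppose m_12 = 1.
Unit clause (~m_22) forces m_22 = 0.
Unit clause (~m_32) forces m_32 = 0.
Unit clause (~m_42) forces m_42 = 0.
Suppose m_21 = 1.
Unit clause (~m_31) forces m_31 = 0.
Unit clause (m_33) forces m_33 = 1.
Unit clause (~m_41) forces m_41 = 0.
Unit clause (m_43) forces m_43 = 1.
That conflicts with the unit clause (~m_43).
Undo m_21 and try m_21 = 0.
Unit clause (m_23) forces m_23 = 1.
Unit clause (~m_13) forces m_13 = 0.
Unit clause (~m_33) forces m_33 = 0.
Unit clause (m_31) forces m_31 = 1.
Unit clause (~m_41) forces m_41 = 0.
Unit clause (m_43) forces m_43 = 1.
That conflicts with the unit clause (~m_43).
Either choice for m_21 ends in contradiction.
Undo m_12 and try m_12 = 0.
Unit clause (m_13) forces m_13 = 1.
Unit clause (~m_23) forces m_23 = 0.
Unit clause (~m_33) forces m_33 = 0.
Unit clause (~m_43) forces m_43 = 0.
Suppose m_21 = 1.
Unit clause (~m_31) forces m_31 = 0.
Unit clause (m_32) forces m_32 = 1.
Unit clause (~m_41) forces m_41 = 0.
Unit clause (m_42) forces m_42 = 1.
That conflicts with the unit clause (~m_42).
Undo m_21 and try m_21 = 0.
Unit clause (m_22) forces m_22 = 1.
Unit clause (~m_32) forces m_32 = 0.
Unit clause (m_31) forces m_31 = 1.
Unit clause (~m_41) forces m_41 = 0.
Unit clause (m_42) forces m_42 = 1.
That conflicts with the unit clause (~m_42).
Either choice for m_21 ends in contradiction.
Either choice for m_12 ends in contradiction.
Undo m_11 and try m_11 = 1.
Unit clause (~m_21) forces m_21 = 0.
Unit clause (~m_31) forces m_31 = 0.
Unit clause (~m_41) forces m_41 = 0.
Suppose m_22 = 1.
Unit clause (~m_12) forces m_12 = 0.
Unit clause (~m_32) forces m_32 = 0.
Unit clause (m_33) forces m_33 = 1.
Unit clause (~m_42) forces m_42 = 0.
Unit clause (m_43) forces m_43 = 1.
That conflicts with the unit clause (~m_43).
Undo m_22 and try m_22 = 0.
Unit clause (m_23) forces m_23 = 1.
Unit clause (~m_13) forces m_13 = 0.
Unit clause (~m_33) forces m_33 = 0.
Unit clause (m_32) forces m_32 = 1.
Unit clause (~m_12) forces m_12 = 0.
Unit clause (~m_42) forces m_42 = 0.
Unit clause (m_43) forces m_43 = 1.
That conflicts with the unit clause (~m_43).
Either choice for m_22 ends in contradiction.
Either choice for m_11 ends in contradiction.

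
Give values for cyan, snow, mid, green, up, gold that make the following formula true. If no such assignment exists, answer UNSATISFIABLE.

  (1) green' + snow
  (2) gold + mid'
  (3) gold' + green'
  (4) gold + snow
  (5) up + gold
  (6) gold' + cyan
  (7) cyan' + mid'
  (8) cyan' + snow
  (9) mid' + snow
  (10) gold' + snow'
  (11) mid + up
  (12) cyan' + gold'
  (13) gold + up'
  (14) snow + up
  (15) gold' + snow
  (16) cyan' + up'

UNSATISFIABLE

Branch on green: set green = 0.
Branch on gold: set gold = 1.
The clause (cyan) is unit, so cyan = 1.
Now (cyan') is unsatisfied and unit — conflict.
So gold must be the other value — set gold = 0.
The clause (mid') is unit, so mid = 0.
The clause (snow) is unit, so snow = 1.
The clause (up) is unit, so up = 1.
Now (up') is unsatisfied and unit — conflict.
Either choice for gold ends in contradiction.
So green must be the other value — set green = 1.
The clause (snow) is unit, so snow = 1.
The clause (gold') is unit, so gold = 0.
The clause (mid') is unit, so mid = 0.
The clause (up) is unit, so up = 1.
Now (up') is unsatisfied and unit — conflict.
Either choice for green ends in contradiction.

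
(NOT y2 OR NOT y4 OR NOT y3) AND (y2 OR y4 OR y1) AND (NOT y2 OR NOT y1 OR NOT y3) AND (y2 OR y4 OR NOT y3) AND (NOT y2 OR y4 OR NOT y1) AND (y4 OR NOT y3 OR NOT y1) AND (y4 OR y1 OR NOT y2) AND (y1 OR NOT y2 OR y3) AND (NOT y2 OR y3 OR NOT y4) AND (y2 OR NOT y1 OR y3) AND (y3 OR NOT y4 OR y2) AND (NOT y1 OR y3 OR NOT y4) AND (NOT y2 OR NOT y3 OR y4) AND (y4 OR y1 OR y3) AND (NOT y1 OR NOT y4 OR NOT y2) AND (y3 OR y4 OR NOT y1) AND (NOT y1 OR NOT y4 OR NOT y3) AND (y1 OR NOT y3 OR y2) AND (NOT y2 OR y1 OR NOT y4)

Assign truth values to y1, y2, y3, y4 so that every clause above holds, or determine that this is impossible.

UNSATISFIABLE

Try y2 = false.
Try y4 = true.
The clause (y3) is unit, so y3 = true.
The clause (NOT y1) is unit, so y1 = false.
That conflicts with the unit clause (y1).
Undo y4 and try y4 = false.
The clause (y1) is unit, so y1 = true.
The clause (NOT y3) is unit, so y3 = false.
That conflicts with the unit clause (y3).
Either choice for y4 ends in contradiction.
Undo y2 and try y2 = true.
Try y4 = false.
The clause (NOT y1) is unit, so y1 = false.
That conflicts with the unit clause (y1).
Undo y4 and try y4 = true.
The clause (NOT y3) is unit, so y3 = false.
That conflicts with the unit clause (y3).
Either choice for y4 ends in contradiction.
Either choice for y2 ends in contradiction.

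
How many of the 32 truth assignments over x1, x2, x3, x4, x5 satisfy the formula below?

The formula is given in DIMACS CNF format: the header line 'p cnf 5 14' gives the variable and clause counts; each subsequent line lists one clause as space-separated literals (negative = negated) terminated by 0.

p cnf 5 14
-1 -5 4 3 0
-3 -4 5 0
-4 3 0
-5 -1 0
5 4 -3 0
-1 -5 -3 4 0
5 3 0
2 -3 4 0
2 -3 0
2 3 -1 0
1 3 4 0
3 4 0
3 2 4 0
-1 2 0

There are 2^5 = 32 truth assignments over (x1, x2, x3, x4, x5).
Split on x1. With x1 = True, the clauses containing x1 are satisfied and ¬x1 drops from the rest; 0 of the 2^4 = 16 assignments to the other variables satisfy what remains.
With x1 = False, by the same count on the reduced clause set, 2 assignments work.
(One model: x1=F, x2=T, x3=T, x4=F, x5=T.)
Total: 0 + 2 = 2.

2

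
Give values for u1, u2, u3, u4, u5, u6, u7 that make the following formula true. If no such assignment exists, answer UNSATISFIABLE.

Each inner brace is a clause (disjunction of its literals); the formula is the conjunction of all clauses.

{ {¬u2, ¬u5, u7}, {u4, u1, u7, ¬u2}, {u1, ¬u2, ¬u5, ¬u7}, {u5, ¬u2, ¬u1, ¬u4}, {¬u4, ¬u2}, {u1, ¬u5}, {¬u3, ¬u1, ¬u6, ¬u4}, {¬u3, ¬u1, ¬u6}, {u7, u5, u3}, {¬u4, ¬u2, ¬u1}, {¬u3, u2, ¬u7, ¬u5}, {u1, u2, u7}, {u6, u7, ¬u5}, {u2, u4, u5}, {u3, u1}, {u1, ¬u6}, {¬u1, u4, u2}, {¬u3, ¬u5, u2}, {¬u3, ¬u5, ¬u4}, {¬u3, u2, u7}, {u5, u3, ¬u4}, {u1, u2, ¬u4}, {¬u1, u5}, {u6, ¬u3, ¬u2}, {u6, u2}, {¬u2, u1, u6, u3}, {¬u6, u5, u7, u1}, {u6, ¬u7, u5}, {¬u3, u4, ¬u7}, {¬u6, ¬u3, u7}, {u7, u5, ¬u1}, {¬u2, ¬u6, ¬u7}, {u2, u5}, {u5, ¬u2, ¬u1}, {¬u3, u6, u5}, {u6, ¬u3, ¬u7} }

u1: True,  u2: True,  u3: False,  u4: False,  u5: True,  u6: False,  u7: True

Suppose u4 = False.
Suppose u1 = True.
(u2) alone gives u2 = True.
(u5) alone gives u5 = True.
(u7) alone gives u7 = True.
(¬u3) alone gives u3 = False.
(¬u6) alone gives u6 = False.
All clauses are satisfied.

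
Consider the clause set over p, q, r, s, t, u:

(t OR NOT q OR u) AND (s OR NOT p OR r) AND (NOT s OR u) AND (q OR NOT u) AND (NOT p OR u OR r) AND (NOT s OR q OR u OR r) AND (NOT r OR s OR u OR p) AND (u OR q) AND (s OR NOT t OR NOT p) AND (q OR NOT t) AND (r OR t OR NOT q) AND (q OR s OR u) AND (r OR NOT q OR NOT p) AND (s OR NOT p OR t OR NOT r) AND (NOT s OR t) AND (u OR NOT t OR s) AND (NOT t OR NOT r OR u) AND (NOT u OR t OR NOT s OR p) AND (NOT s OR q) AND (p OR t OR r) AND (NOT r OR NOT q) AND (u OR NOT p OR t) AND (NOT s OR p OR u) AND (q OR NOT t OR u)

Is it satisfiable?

Suppose s = true.
Unit clause (u) forces u = true.
Unit clause (q) forces q = true.
Unit clause (t) forces t = true.
Unit clause (NOT r) forces r = false.
Unit clause (NOT p) forces p = false.
Every clause now holds.
A satisfying assignment: p: false, q: true, r: false, s: true, t: true, u: true.

Satisfiable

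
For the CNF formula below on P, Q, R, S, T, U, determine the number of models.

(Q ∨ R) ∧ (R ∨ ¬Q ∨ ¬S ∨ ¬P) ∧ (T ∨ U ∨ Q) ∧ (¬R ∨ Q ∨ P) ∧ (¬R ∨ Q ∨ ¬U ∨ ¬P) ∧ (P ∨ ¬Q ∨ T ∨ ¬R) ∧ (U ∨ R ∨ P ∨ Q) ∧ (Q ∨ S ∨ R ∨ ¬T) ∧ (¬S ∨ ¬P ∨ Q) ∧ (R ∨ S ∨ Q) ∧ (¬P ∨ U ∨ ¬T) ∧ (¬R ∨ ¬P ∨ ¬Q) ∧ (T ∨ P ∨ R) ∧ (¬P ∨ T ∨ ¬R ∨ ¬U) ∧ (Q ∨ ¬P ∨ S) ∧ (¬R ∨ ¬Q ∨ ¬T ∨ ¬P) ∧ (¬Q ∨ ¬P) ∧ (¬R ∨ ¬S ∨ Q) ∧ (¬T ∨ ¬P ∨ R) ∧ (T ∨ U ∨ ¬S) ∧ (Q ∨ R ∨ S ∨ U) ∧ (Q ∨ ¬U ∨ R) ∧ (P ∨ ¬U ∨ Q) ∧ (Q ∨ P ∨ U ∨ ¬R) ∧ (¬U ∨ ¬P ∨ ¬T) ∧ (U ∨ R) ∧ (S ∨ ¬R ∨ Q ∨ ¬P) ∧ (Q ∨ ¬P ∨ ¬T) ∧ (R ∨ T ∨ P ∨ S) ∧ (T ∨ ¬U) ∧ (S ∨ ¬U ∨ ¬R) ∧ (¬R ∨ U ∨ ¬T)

There are 2^6 = 64 truth assignments over (P, Q, R, S, T, U).
Split on U. With U = True, the clauses containing U are satisfied and ¬U drops from the rest; 3 of the 2^5 = 32 assignments to the other variables satisfy what remains.
With U = False, by the same count on the reduced clause set, 0 assignments work.
(One model: P=F, Q=T, R=F, S=F, T=T, U=T.)
Total: 3 + 0 = 3.

3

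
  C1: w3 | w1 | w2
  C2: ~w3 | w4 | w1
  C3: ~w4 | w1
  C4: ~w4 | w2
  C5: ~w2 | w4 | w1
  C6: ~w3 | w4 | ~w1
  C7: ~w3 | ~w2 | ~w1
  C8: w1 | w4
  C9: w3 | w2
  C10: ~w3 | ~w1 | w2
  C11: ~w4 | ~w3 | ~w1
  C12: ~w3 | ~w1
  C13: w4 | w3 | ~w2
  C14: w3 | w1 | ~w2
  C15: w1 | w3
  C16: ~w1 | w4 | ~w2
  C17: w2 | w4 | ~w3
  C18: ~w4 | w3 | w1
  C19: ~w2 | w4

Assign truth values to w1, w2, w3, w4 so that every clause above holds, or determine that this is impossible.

w1: 1, w2: 1, w3: 0, w4: 1

Suppose w4 = 1.
The clause (w1) is unit, so w1 = 1.
The clause (w2) is unit, so w2 = 1.
The clause (~w3) is unit, so w3 = 0.
This assignment satisfies each clause.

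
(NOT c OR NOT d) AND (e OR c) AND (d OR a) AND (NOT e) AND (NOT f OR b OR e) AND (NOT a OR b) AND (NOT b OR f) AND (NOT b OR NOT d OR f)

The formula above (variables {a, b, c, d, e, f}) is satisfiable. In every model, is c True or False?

Suppose c = false.
From the singleton clause (e), e = true.
But (NOT e) is also a unit clause — contradiction.
So every satisfying assignment has c = True.

True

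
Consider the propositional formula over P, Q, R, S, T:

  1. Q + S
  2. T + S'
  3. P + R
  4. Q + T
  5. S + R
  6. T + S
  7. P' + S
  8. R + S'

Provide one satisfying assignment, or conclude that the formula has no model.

P: 0,  Q: 1,  R: 1,  S: 0,  T: 1

Suppose Q = 1.
Suppose T = 1.
Suppose P = 0.
(R) alone gives R = 1.
No clause remains; S is free.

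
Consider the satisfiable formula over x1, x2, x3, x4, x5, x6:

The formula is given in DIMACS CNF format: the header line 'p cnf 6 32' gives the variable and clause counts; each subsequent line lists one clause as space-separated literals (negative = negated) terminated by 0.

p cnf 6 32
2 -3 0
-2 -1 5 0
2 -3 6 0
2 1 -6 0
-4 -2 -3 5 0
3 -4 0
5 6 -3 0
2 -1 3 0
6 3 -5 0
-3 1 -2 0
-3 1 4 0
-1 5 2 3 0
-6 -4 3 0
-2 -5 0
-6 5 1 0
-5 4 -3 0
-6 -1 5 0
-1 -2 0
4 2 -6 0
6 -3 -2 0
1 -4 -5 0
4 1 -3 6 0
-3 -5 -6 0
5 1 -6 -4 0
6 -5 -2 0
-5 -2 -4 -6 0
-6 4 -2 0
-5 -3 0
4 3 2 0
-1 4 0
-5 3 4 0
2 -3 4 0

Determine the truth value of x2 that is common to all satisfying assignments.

True

Suppose x2 = False.
The clause (¬x3) is unit, so x3 = False.
The clause (¬x4) is unit, so x4 = False.
But (x4) is also a unit clause — contradiction.
So every satisfying assignment has x2 = True.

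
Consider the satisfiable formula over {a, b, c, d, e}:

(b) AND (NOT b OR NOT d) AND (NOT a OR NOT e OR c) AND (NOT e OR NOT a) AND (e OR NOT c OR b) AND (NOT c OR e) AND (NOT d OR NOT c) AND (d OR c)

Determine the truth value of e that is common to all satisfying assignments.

Suppose e = false.
Unit clause (b) forces b = true.
Unit clause (NOT d) forces d = false.
Unit clause (NOT c) forces c = false.
That conflicts with the unit clause (c).
So every satisfying assignment has e = True.

True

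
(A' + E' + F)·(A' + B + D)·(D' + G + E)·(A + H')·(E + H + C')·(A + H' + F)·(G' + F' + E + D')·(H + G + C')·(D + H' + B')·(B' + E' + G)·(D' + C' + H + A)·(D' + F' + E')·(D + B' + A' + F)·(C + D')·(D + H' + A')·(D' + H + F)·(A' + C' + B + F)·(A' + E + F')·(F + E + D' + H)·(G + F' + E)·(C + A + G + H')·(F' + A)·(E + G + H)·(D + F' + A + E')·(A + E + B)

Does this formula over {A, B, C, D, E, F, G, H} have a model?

Suppose A = 1.
Suppose E = 1.
(F) alone gives F = 1.
(D') alone gives D = 0.
(B) alone gives B = 1.
(H') alone gives H = 0.
(G) alone gives G = 1.
All clauses hold; C can take either value.
A satisfying assignment: A ↦ 1, B ↦ 1, C ↦ 0, D ↦ 0, E ↦ 1, F ↦ 1, G ↦ 1, H ↦ 0.

Satisfiable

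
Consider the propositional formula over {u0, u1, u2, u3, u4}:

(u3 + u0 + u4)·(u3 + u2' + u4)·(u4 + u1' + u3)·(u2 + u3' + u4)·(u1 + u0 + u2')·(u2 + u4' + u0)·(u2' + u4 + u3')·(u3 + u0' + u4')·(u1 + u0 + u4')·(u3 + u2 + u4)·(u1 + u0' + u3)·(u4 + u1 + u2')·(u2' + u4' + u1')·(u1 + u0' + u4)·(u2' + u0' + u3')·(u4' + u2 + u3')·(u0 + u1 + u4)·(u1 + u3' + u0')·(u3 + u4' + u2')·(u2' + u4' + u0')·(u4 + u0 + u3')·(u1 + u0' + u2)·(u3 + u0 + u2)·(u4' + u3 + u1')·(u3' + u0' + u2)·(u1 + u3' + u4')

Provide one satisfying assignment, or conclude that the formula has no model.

Suppose u3 = 1.
Suppose u2 = 1.
(u4) alone gives u4 = 1.
(u1') alone gives u1 = 0.
That conflicts with the unit clause (u1).
Undo u2 and try u2 = 0.
(u4) alone gives u4 = 1.
That conflicts with the unit clause (u4').
Neither u2 = 1 nor u2 = 0 works.
Undo u3 and try u3 = 0.
Suppose u0 = 1.
(u4') alone gives u4 = 0.
(u2') alone gives u2 = 0.
That conflicts with the unit clause (u2).
Undo u0 and try u0 = 0.
(u4) alone gives u4 = 1.
(u2) alone gives u2 = 1.
That conflicts with the unit clause (u2').
Neither u0 = 1 nor u0 = 0 works.
Neither u3 = 1 nor u3 = 0 works.

UNSATISFIABLE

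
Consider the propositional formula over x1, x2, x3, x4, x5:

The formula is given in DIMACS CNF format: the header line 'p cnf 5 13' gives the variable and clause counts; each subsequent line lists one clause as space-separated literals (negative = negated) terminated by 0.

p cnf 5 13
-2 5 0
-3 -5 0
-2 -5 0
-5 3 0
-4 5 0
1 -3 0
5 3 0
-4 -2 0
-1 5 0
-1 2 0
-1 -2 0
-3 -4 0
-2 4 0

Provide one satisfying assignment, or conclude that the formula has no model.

UNSATISFIABLE

Case x2 = False:
From the singleton clause (¬x1), x1 = False.
From the singleton clause (¬x3), x3 = False.
From the singleton clause (¬x5), x5 = False.
That conflicts with the unit clause (x5).
That branch fails; take x2 = True instead.
From the singleton clause (x5), x5 = True.
That conflicts with the unit clause (¬x5).
Neither x2 = True nor x2 = False works.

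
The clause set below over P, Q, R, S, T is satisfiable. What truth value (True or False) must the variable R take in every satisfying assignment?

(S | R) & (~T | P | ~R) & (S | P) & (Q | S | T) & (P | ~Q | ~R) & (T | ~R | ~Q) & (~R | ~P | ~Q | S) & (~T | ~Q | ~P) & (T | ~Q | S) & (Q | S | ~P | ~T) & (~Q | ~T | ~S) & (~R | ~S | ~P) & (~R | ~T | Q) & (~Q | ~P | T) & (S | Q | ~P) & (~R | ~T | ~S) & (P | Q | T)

Suppose R = 1.
Case T = 0:
From the singleton clause (~Q), Q = 0.
From the singleton clause (S), S = 1.
From the singleton clause (~P), P = 0.
Now (P) is unsatisfied and unit — conflict.
Undo T and try T = 1.
From the singleton clause (P), P = 1.
From the singleton clause (~Q), Q = 0.
Now (Q) is unsatisfied and unit — conflict.
Neither T = 1 nor T = 0 works.
So every satisfying assignment has R = False.

False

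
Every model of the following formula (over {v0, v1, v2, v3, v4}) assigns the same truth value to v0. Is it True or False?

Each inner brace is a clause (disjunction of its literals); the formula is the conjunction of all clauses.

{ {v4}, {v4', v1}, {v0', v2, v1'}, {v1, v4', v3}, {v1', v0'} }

False

Suppose v0 = 1.
(v4) alone gives v4 = 1.
(v1) alone gives v1 = 1.
That conflicts with the unit clause (v1').
So every satisfying assignment has v0 = False.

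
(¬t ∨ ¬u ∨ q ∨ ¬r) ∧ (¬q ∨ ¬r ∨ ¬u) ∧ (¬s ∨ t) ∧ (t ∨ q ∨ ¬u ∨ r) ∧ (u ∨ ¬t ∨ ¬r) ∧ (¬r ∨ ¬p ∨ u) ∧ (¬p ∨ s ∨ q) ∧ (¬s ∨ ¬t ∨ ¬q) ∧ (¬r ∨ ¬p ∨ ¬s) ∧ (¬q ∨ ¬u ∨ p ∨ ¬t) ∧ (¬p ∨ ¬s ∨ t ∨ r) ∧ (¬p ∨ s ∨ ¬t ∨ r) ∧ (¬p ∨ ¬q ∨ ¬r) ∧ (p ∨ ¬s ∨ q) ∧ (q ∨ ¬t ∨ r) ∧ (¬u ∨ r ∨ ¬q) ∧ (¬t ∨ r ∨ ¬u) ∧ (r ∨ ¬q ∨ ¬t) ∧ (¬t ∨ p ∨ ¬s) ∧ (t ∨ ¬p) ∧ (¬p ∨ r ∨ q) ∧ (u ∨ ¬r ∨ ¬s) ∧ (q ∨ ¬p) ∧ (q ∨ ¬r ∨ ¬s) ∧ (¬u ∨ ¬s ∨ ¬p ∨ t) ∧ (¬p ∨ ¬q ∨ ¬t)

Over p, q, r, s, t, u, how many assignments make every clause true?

5

There are 2^6 = 64 truth assignments over (p, q, r, s, t, u).
Split on u. With u = True, the clauses containing u are satisfied and ¬u drops from the rest; 1 of the 2^5 = 32 assignments to the other variables satisfy what remains.
With u = False, by the same count on the reduced clause set, 4 assignments work.
(One model: p=F, q=F, r=F, s=F, t=F, u=F.)
Total: 1 + 4 = 5.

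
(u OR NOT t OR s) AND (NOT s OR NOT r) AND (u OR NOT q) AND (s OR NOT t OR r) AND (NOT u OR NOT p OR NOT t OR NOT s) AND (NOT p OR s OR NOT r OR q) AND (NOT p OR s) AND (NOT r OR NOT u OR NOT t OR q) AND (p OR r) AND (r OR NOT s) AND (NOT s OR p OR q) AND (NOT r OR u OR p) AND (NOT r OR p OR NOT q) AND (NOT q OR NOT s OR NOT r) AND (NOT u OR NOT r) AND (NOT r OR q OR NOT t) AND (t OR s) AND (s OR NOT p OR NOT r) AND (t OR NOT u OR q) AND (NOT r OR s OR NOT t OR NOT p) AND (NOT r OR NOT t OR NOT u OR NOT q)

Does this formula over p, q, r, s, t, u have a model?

Case s = false:
The clause (NOT p) is unit, so p = false.
The clause (r) is unit, so r = true.
The clause (u) is unit, so u = true.
But (NOT u) is also a unit clause — contradiction.
Backtrack on s: now try s = true.
The clause (NOT r) is unit, so r = false.
But (r) is also a unit clause — contradiction.
Neither s = true nor s = false works.
No assignment satisfies every clause.

Unsatisfiable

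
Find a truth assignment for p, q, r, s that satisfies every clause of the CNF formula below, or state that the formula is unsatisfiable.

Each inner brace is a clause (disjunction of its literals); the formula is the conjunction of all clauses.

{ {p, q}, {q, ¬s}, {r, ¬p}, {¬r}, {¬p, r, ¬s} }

From the singleton clause (¬r), r = False.
From the singleton clause (¬p), p = False.
From the singleton clause (q), q = True.
Every clause is now satisfied; s is unconstrained.

p: False; q: True; r: False; s: False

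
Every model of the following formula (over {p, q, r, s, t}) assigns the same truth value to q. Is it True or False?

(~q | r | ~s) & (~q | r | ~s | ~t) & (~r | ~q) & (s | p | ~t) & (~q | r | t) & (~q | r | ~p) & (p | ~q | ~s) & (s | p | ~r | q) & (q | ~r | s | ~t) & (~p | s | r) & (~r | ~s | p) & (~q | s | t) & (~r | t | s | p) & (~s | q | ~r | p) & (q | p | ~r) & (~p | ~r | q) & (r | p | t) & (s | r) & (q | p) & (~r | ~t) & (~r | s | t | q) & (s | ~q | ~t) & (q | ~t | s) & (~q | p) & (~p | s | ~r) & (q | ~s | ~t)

False

Suppose q = 1.
Unit clause (~r) forces r = 0.
Unit clause (~s) forces s = 0.
That conflicts with the unit clause (s).
So every satisfying assignment has q = False.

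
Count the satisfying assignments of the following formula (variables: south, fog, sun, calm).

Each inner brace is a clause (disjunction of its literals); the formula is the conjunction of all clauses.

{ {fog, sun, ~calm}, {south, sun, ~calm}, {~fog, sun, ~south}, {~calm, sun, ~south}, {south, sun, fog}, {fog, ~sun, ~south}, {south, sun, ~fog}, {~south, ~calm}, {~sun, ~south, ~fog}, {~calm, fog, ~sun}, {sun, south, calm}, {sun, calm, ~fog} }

4

There are 2^4 = 16 truth assignments over (south, fog, sun, calm).
Split on fog. With fog = 1, the clauses containing fog are satisfied and ~fog drops from the rest; 2 of the 2^3 = 8 assignments to the other variables satisfy what remains.
With fog = 0, by the same count on the reduced clause set, 2 assignments work.
(One model: south=F, fog=F, sun=T, calm=F.)
Total: 2 + 2 = 4.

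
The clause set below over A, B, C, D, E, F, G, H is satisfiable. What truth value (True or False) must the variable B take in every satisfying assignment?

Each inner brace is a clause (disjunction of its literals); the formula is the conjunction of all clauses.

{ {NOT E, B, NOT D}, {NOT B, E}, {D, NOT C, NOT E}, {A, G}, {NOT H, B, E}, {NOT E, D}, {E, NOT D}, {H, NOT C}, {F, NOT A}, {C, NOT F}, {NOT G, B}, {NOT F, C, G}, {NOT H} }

Suppose B = false.
(NOT G) alone gives G = false.
(A) alone gives A = true.
(F) alone gives F = true.
(C) alone gives C = true.
(H) alone gives H = true.
Now (NOT H) is unsatisfied and unit — conflict.
So every satisfying assignment has B = True.

True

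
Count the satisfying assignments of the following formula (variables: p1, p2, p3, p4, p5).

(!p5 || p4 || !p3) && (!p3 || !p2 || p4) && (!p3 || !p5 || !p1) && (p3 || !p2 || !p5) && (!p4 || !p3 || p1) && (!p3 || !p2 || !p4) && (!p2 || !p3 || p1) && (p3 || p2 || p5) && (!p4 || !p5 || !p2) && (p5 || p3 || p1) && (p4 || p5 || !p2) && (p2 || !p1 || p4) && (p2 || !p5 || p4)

5

There are 2^5 = 32 truth assignments over (p1, p2, p3, p4, p5).
Split on p1. With p1 = true, the clauses containing p1 are satisfied and !p1 drops from the rest; 3 of the 2^4 = 16 assignments to the other variables satisfy what remains.
With p1 = false, by the same count on the reduced clause set, 2 assignments work.
Total: 3 + 2 = 5.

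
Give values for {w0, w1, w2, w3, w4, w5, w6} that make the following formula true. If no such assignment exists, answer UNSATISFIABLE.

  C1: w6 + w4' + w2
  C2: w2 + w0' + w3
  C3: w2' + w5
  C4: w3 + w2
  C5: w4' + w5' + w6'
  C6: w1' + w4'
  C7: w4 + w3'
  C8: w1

w0: 0, w1: 1, w2: 1, w3: 0, w4: 0, w5: 1, w6: 1

The clause (w1) is unit, so w1 = 1.
The clause (w4') is unit, so w4 = 0.
The clause (w3') is unit, so w3 = 0.
The clause (w2) is unit, so w2 = 1.
The clause (w5) is unit, so w5 = 1.
Every clause is now satisfied; w0, w6 are unconstrained.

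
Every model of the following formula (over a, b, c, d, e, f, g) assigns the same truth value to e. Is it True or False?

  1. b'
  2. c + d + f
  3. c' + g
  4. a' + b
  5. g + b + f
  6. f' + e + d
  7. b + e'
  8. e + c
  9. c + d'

False

Suppose e = 1.
The clause (b') is unit, so b = 0.
But (b) is also a unit clause — contradiction.
So every satisfying assignment has e = False.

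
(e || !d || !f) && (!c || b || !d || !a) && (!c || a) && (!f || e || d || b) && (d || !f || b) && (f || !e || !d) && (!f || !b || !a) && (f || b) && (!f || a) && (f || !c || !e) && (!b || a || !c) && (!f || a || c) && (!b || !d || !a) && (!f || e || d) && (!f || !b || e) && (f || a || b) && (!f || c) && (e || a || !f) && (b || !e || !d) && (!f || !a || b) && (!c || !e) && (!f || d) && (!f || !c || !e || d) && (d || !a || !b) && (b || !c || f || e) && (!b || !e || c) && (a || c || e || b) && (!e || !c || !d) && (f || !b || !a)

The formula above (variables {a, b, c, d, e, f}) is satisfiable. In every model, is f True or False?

Suppose f = true.
From the singleton clause (a), a = true.
From the singleton clause (!b), b = false.
But (b) is also a unit clause — contradiction.
So every satisfying assignment has f = False.

False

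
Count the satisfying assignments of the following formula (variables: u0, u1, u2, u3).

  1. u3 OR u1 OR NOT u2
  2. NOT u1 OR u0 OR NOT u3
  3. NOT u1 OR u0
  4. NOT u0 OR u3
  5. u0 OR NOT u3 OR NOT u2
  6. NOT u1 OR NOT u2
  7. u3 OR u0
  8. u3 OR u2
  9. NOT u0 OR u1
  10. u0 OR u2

There are 2^4 = 16 truth assignments over (u0, u1, u2, u3).
Check each against the 10 clauses (columns in the order u0, u1, u2, u3):
  F F F F  ✗ fails (u3 OR u0)
  F F F T  ✗ fails (u0 OR u2)
  F F T F  ✗ fails (u3 OR u1 OR NOT u2)
  F F T T  ✗ fails (u0 OR NOT u3 OR NOT u2)
  F T F F  ✗ fails (NOT u1 OR u0)
  F T F T  ✗ fails (NOT u1 OR u0 OR NOT u3)
  F T T F  ✗ fails (NOT u1 OR u0)
  F T T T  ✗ fails (NOT u1 OR u0 OR NOT u3)
  T F F F  ✗ fails (NOT u0 OR u3)
  T F F T  ✗ fails (NOT u0 OR u1)
  T F T F  ✗ fails (u3 OR u1 OR NOT u2)
  T F T T  ✗ fails (NOT u0 OR u1)
  T T F F  ✗ fails (NOT u0 OR u3)
  T T F T  ✓ satisfies all
  T T T F  ✗ fails (NOT u0 OR u3)
  T T T T  ✗ fails (NOT u1 OR NOT u2)
1 of the 16 rows is a model.

1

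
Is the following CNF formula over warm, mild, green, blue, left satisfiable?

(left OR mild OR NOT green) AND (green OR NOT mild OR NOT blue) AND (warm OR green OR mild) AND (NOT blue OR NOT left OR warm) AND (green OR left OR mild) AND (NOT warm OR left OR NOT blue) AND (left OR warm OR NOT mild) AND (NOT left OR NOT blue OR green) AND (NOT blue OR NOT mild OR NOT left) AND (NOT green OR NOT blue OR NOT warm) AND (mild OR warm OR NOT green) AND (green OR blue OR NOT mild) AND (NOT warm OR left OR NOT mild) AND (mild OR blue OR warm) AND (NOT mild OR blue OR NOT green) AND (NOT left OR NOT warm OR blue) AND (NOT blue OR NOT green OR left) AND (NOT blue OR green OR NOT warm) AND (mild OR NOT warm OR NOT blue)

No, unsatisfiable

Branch on left: set left = true.
Branch on blue: set blue = false.
From the singleton clause (NOT warm), warm = false.
From the singleton clause (mild), mild = true.
From the singleton clause (green), green = true.
That conflicts with the unit clause (NOT green).
Undo blue and try blue = true.
From the singleton clause (warm), warm = true.
From the singleton clause (green), green = true.
That conflicts with the unit clause (NOT green).
Neither blue = true nor blue = false works.
Undo left and try left = false.
Branch on mild: set mild = true.
From the singleton clause (warm), warm = true.
That conflicts with the unit clause (NOT warm).
Undo mild and try mild = false.
From the singleton clause (NOT green), green = false.
That conflicts with the unit clause (green).
Neither mild = true nor mild = false works.
Neither left = true nor left = false works.
No assignment satisfies every clause.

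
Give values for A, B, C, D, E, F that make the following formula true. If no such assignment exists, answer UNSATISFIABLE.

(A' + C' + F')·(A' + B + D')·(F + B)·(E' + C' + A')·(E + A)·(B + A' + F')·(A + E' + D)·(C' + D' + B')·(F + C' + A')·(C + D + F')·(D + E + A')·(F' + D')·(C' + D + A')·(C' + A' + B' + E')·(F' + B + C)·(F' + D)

A ↦ 1; B ↦ 1; C ↦ 0; D ↦ 1; E ↦ 1; F ↦ 0

Try F = 0.
The clause (B) is unit, so B = 1.
Try E = 1.
Try C = 0.
Try A = 1.
Every clause is now satisfied; D is unconstrained.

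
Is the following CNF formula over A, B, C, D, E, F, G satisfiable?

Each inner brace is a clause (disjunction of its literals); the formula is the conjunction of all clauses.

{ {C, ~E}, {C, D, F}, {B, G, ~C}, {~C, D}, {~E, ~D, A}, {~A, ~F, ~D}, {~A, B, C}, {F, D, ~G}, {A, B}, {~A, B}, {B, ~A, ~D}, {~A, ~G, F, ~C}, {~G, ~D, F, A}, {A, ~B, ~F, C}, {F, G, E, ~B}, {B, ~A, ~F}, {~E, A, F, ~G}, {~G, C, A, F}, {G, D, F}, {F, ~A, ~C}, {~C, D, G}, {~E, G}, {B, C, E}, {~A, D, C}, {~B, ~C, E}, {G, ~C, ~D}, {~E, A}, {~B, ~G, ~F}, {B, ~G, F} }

Case C = 0:
(~E) alone gives E = 0.
(B) alone gives B = 1.
Case D = 1:
Case A = 1:
(~F) alone gives F = 0.
(G) alone gives G = 1.
All clauses are satisfied.
A satisfying assignment: A=1, B=1, C=0, D=1, E=0, F=0, G=1.

Yes, satisfiable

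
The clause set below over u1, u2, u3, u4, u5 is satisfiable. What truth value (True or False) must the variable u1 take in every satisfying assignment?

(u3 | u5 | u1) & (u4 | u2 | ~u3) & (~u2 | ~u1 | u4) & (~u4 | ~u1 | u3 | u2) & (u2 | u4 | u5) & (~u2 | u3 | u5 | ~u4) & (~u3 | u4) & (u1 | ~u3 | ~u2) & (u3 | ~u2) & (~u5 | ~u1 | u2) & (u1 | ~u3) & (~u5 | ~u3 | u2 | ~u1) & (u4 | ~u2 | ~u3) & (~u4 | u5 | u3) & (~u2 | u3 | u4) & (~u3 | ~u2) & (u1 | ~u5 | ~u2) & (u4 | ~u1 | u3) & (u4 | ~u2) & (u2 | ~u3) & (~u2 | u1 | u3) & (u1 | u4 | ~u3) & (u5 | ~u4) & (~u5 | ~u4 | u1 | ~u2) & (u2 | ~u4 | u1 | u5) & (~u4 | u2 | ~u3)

False

Suppose u1 = 1.
Try u2 = 0.
(~u5) alone gives u5 = 0.
(u4) alone gives u4 = 1.
But (~u4) is also a unit clause — contradiction.
So u2 must be the other value — set u2 = 1.
(u4) alone gives u4 = 1.
(u3) alone gives u3 = 1.
But (~u3) is also a unit clause — contradiction.
Neither u2 = 1 nor u2 = 0 works.
So every satisfying assignment has u1 = False.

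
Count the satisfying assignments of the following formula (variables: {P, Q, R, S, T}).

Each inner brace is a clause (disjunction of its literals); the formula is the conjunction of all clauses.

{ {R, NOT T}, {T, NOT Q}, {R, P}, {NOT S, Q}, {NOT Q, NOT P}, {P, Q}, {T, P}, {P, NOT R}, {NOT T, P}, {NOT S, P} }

There are 2^5 = 32 truth assignments over (P, Q, R, S, T).
Split on Q. With Q = true, the clauses containing Q are satisfied and NOT Q drops from the rest; 0 of the 2^4 = 16 assignments to the other variables satisfy what remains.
With Q = false, by the same count on the reduced clause set, 3 assignments work.
Total: 0 + 3 = 3.

3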